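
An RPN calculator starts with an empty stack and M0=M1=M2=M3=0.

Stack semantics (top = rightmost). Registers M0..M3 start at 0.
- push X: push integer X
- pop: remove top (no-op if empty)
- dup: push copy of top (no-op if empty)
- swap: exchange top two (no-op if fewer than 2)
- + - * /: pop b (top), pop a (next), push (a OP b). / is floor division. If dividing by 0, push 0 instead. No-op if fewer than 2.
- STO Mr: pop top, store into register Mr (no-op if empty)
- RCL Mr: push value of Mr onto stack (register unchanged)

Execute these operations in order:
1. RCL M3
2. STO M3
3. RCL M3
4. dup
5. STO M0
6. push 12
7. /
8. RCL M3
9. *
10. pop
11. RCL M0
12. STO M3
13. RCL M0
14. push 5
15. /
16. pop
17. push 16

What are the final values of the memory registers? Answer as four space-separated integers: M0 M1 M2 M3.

After op 1 (RCL M3): stack=[0] mem=[0,0,0,0]
After op 2 (STO M3): stack=[empty] mem=[0,0,0,0]
After op 3 (RCL M3): stack=[0] mem=[0,0,0,0]
After op 4 (dup): stack=[0,0] mem=[0,0,0,0]
After op 5 (STO M0): stack=[0] mem=[0,0,0,0]
After op 6 (push 12): stack=[0,12] mem=[0,0,0,0]
After op 7 (/): stack=[0] mem=[0,0,0,0]
After op 8 (RCL M3): stack=[0,0] mem=[0,0,0,0]
After op 9 (*): stack=[0] mem=[0,0,0,0]
After op 10 (pop): stack=[empty] mem=[0,0,0,0]
After op 11 (RCL M0): stack=[0] mem=[0,0,0,0]
After op 12 (STO M3): stack=[empty] mem=[0,0,0,0]
After op 13 (RCL M0): stack=[0] mem=[0,0,0,0]
After op 14 (push 5): stack=[0,5] mem=[0,0,0,0]
After op 15 (/): stack=[0] mem=[0,0,0,0]
After op 16 (pop): stack=[empty] mem=[0,0,0,0]
After op 17 (push 16): stack=[16] mem=[0,0,0,0]

Answer: 0 0 0 0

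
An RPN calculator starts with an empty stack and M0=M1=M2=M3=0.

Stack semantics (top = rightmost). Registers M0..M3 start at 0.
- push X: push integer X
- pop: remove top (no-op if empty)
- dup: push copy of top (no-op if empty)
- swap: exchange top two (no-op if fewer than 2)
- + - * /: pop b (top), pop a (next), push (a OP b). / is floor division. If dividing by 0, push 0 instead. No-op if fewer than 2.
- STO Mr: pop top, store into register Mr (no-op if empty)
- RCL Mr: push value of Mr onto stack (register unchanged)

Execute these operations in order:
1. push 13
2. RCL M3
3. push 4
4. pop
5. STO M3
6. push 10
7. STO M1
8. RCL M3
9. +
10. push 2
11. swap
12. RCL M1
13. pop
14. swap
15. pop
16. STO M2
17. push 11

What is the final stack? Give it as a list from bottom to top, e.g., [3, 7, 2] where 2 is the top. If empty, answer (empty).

Answer: [11]

Derivation:
After op 1 (push 13): stack=[13] mem=[0,0,0,0]
After op 2 (RCL M3): stack=[13,0] mem=[0,0,0,0]
After op 3 (push 4): stack=[13,0,4] mem=[0,0,0,0]
After op 4 (pop): stack=[13,0] mem=[0,0,0,0]
After op 5 (STO M3): stack=[13] mem=[0,0,0,0]
After op 6 (push 10): stack=[13,10] mem=[0,0,0,0]
After op 7 (STO M1): stack=[13] mem=[0,10,0,0]
After op 8 (RCL M3): stack=[13,0] mem=[0,10,0,0]
After op 9 (+): stack=[13] mem=[0,10,0,0]
After op 10 (push 2): stack=[13,2] mem=[0,10,0,0]
After op 11 (swap): stack=[2,13] mem=[0,10,0,0]
After op 12 (RCL M1): stack=[2,13,10] mem=[0,10,0,0]
After op 13 (pop): stack=[2,13] mem=[0,10,0,0]
After op 14 (swap): stack=[13,2] mem=[0,10,0,0]
After op 15 (pop): stack=[13] mem=[0,10,0,0]
After op 16 (STO M2): stack=[empty] mem=[0,10,13,0]
After op 17 (push 11): stack=[11] mem=[0,10,13,0]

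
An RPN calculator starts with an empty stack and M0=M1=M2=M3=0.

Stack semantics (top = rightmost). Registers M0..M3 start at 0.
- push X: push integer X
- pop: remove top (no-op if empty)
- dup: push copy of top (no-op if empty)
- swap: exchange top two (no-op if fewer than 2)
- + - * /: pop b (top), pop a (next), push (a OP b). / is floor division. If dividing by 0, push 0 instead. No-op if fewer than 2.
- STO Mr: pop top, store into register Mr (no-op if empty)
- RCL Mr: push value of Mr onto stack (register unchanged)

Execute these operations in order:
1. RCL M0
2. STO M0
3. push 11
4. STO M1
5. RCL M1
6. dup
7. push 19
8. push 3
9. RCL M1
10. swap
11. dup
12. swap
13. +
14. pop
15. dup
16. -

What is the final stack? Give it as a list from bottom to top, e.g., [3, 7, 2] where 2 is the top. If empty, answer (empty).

Answer: [11, 11, 19, 0]

Derivation:
After op 1 (RCL M0): stack=[0] mem=[0,0,0,0]
After op 2 (STO M0): stack=[empty] mem=[0,0,0,0]
After op 3 (push 11): stack=[11] mem=[0,0,0,0]
After op 4 (STO M1): stack=[empty] mem=[0,11,0,0]
After op 5 (RCL M1): stack=[11] mem=[0,11,0,0]
After op 6 (dup): stack=[11,11] mem=[0,11,0,0]
After op 7 (push 19): stack=[11,11,19] mem=[0,11,0,0]
After op 8 (push 3): stack=[11,11,19,3] mem=[0,11,0,0]
After op 9 (RCL M1): stack=[11,11,19,3,11] mem=[0,11,0,0]
After op 10 (swap): stack=[11,11,19,11,3] mem=[0,11,0,0]
After op 11 (dup): stack=[11,11,19,11,3,3] mem=[0,11,0,0]
After op 12 (swap): stack=[11,11,19,11,3,3] mem=[0,11,0,0]
After op 13 (+): stack=[11,11,19,11,6] mem=[0,11,0,0]
After op 14 (pop): stack=[11,11,19,11] mem=[0,11,0,0]
After op 15 (dup): stack=[11,11,19,11,11] mem=[0,11,0,0]
After op 16 (-): stack=[11,11,19,0] mem=[0,11,0,0]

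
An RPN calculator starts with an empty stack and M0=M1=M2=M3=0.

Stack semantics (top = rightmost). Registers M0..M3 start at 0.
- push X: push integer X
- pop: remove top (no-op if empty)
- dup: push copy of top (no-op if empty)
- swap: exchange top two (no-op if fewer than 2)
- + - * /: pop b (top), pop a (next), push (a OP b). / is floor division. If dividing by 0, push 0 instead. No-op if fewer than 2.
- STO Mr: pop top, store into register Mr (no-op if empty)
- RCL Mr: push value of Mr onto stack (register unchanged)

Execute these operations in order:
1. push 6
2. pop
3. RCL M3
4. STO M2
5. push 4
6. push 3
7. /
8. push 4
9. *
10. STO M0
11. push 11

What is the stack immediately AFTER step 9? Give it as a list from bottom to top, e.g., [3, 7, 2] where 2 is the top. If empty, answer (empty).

After op 1 (push 6): stack=[6] mem=[0,0,0,0]
After op 2 (pop): stack=[empty] mem=[0,0,0,0]
After op 3 (RCL M3): stack=[0] mem=[0,0,0,0]
After op 4 (STO M2): stack=[empty] mem=[0,0,0,0]
After op 5 (push 4): stack=[4] mem=[0,0,0,0]
After op 6 (push 3): stack=[4,3] mem=[0,0,0,0]
After op 7 (/): stack=[1] mem=[0,0,0,0]
After op 8 (push 4): stack=[1,4] mem=[0,0,0,0]
After op 9 (*): stack=[4] mem=[0,0,0,0]

[4]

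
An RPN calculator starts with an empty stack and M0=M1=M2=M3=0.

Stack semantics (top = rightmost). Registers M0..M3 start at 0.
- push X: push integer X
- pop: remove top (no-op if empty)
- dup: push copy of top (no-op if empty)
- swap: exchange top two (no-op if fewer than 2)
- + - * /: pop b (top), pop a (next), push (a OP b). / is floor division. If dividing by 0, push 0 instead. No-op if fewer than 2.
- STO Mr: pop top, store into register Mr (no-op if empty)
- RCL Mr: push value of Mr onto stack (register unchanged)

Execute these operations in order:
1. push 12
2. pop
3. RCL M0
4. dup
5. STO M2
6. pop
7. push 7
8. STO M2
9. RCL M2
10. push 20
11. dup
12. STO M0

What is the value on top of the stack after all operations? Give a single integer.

Answer: 20

Derivation:
After op 1 (push 12): stack=[12] mem=[0,0,0,0]
After op 2 (pop): stack=[empty] mem=[0,0,0,0]
After op 3 (RCL M0): stack=[0] mem=[0,0,0,0]
After op 4 (dup): stack=[0,0] mem=[0,0,0,0]
After op 5 (STO M2): stack=[0] mem=[0,0,0,0]
After op 6 (pop): stack=[empty] mem=[0,0,0,0]
After op 7 (push 7): stack=[7] mem=[0,0,0,0]
After op 8 (STO M2): stack=[empty] mem=[0,0,7,0]
After op 9 (RCL M2): stack=[7] mem=[0,0,7,0]
After op 10 (push 20): stack=[7,20] mem=[0,0,7,0]
After op 11 (dup): stack=[7,20,20] mem=[0,0,7,0]
After op 12 (STO M0): stack=[7,20] mem=[20,0,7,0]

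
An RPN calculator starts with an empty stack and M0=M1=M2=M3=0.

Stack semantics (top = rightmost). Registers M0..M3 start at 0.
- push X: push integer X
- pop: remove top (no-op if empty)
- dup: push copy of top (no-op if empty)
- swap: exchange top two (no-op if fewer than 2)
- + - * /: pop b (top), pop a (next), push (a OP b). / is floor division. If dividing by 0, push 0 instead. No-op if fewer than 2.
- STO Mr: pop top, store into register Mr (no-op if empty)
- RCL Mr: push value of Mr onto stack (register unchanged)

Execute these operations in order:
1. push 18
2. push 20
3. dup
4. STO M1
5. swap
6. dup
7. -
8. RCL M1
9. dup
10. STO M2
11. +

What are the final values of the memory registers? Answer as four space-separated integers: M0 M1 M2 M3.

After op 1 (push 18): stack=[18] mem=[0,0,0,0]
After op 2 (push 20): stack=[18,20] mem=[0,0,0,0]
After op 3 (dup): stack=[18,20,20] mem=[0,0,0,0]
After op 4 (STO M1): stack=[18,20] mem=[0,20,0,0]
After op 5 (swap): stack=[20,18] mem=[0,20,0,0]
After op 6 (dup): stack=[20,18,18] mem=[0,20,0,0]
After op 7 (-): stack=[20,0] mem=[0,20,0,0]
After op 8 (RCL M1): stack=[20,0,20] mem=[0,20,0,0]
After op 9 (dup): stack=[20,0,20,20] mem=[0,20,0,0]
After op 10 (STO M2): stack=[20,0,20] mem=[0,20,20,0]
After op 11 (+): stack=[20,20] mem=[0,20,20,0]

Answer: 0 20 20 0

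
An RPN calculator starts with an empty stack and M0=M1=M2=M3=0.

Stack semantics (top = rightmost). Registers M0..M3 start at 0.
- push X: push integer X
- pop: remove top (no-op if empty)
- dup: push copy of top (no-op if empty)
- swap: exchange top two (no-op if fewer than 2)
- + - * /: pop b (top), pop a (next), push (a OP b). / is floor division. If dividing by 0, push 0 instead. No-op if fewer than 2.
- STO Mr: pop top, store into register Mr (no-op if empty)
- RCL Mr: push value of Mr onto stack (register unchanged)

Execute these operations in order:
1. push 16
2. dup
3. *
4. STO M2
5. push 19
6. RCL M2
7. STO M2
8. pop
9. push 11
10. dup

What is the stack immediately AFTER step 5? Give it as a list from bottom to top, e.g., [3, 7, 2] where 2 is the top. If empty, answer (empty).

After op 1 (push 16): stack=[16] mem=[0,0,0,0]
After op 2 (dup): stack=[16,16] mem=[0,0,0,0]
After op 3 (*): stack=[256] mem=[0,0,0,0]
After op 4 (STO M2): stack=[empty] mem=[0,0,256,0]
After op 5 (push 19): stack=[19] mem=[0,0,256,0]

[19]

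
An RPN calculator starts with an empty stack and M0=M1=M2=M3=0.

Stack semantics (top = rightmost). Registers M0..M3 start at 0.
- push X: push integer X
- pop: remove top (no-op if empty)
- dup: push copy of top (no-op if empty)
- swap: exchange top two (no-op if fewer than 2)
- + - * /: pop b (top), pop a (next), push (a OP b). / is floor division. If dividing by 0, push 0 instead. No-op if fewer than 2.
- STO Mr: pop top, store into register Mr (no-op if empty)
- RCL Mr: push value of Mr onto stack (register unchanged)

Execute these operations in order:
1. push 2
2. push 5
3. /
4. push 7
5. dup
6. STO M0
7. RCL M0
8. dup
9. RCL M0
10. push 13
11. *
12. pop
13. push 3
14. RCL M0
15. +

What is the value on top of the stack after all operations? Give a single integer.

Answer: 10

Derivation:
After op 1 (push 2): stack=[2] mem=[0,0,0,0]
After op 2 (push 5): stack=[2,5] mem=[0,0,0,0]
After op 3 (/): stack=[0] mem=[0,0,0,0]
After op 4 (push 7): stack=[0,7] mem=[0,0,0,0]
After op 5 (dup): stack=[0,7,7] mem=[0,0,0,0]
After op 6 (STO M0): stack=[0,7] mem=[7,0,0,0]
After op 7 (RCL M0): stack=[0,7,7] mem=[7,0,0,0]
After op 8 (dup): stack=[0,7,7,7] mem=[7,0,0,0]
After op 9 (RCL M0): stack=[0,7,7,7,7] mem=[7,0,0,0]
After op 10 (push 13): stack=[0,7,7,7,7,13] mem=[7,0,0,0]
After op 11 (*): stack=[0,7,7,7,91] mem=[7,0,0,0]
After op 12 (pop): stack=[0,7,7,7] mem=[7,0,0,0]
After op 13 (push 3): stack=[0,7,7,7,3] mem=[7,0,0,0]
After op 14 (RCL M0): stack=[0,7,7,7,3,7] mem=[7,0,0,0]
After op 15 (+): stack=[0,7,7,7,10] mem=[7,0,0,0]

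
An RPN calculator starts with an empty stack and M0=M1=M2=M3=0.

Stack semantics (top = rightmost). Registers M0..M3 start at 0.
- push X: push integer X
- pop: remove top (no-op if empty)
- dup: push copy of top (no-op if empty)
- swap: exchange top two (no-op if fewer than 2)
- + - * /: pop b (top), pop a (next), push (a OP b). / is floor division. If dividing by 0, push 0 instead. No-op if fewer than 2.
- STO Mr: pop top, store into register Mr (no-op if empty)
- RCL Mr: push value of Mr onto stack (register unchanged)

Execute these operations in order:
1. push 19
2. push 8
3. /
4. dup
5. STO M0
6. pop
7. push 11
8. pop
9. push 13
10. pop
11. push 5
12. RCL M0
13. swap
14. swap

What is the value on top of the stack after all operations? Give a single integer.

After op 1 (push 19): stack=[19] mem=[0,0,0,0]
After op 2 (push 8): stack=[19,8] mem=[0,0,0,0]
After op 3 (/): stack=[2] mem=[0,0,0,0]
After op 4 (dup): stack=[2,2] mem=[0,0,0,0]
After op 5 (STO M0): stack=[2] mem=[2,0,0,0]
After op 6 (pop): stack=[empty] mem=[2,0,0,0]
After op 7 (push 11): stack=[11] mem=[2,0,0,0]
After op 8 (pop): stack=[empty] mem=[2,0,0,0]
After op 9 (push 13): stack=[13] mem=[2,0,0,0]
After op 10 (pop): stack=[empty] mem=[2,0,0,0]
After op 11 (push 5): stack=[5] mem=[2,0,0,0]
After op 12 (RCL M0): stack=[5,2] mem=[2,0,0,0]
After op 13 (swap): stack=[2,5] mem=[2,0,0,0]
After op 14 (swap): stack=[5,2] mem=[2,0,0,0]

Answer: 2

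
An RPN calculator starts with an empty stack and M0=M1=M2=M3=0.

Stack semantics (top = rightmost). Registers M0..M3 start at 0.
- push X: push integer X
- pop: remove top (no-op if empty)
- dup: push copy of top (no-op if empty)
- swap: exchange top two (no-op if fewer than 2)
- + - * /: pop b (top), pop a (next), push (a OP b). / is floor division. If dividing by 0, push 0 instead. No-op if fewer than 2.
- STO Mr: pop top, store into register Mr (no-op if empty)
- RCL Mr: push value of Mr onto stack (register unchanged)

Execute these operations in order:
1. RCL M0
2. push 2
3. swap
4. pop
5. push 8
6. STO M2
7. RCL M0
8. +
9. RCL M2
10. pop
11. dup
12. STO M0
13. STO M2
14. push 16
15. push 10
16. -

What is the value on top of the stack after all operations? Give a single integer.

After op 1 (RCL M0): stack=[0] mem=[0,0,0,0]
After op 2 (push 2): stack=[0,2] mem=[0,0,0,0]
After op 3 (swap): stack=[2,0] mem=[0,0,0,0]
After op 4 (pop): stack=[2] mem=[0,0,0,0]
After op 5 (push 8): stack=[2,8] mem=[0,0,0,0]
After op 6 (STO M2): stack=[2] mem=[0,0,8,0]
After op 7 (RCL M0): stack=[2,0] mem=[0,0,8,0]
After op 8 (+): stack=[2] mem=[0,0,8,0]
After op 9 (RCL M2): stack=[2,8] mem=[0,0,8,0]
After op 10 (pop): stack=[2] mem=[0,0,8,0]
After op 11 (dup): stack=[2,2] mem=[0,0,8,0]
After op 12 (STO M0): stack=[2] mem=[2,0,8,0]
After op 13 (STO M2): stack=[empty] mem=[2,0,2,0]
After op 14 (push 16): stack=[16] mem=[2,0,2,0]
After op 15 (push 10): stack=[16,10] mem=[2,0,2,0]
After op 16 (-): stack=[6] mem=[2,0,2,0]

Answer: 6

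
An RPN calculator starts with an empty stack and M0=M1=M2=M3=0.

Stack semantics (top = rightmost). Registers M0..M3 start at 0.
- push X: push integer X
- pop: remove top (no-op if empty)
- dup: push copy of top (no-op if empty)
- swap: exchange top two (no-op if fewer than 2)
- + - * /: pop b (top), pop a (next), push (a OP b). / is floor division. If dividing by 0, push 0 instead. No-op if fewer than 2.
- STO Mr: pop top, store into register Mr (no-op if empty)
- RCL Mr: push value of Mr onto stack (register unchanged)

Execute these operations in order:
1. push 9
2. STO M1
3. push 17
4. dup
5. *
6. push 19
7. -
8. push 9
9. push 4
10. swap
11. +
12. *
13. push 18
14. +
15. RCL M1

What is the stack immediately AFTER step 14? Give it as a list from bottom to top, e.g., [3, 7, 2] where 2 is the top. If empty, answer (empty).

After op 1 (push 9): stack=[9] mem=[0,0,0,0]
After op 2 (STO M1): stack=[empty] mem=[0,9,0,0]
After op 3 (push 17): stack=[17] mem=[0,9,0,0]
After op 4 (dup): stack=[17,17] mem=[0,9,0,0]
After op 5 (*): stack=[289] mem=[0,9,0,0]
After op 6 (push 19): stack=[289,19] mem=[0,9,0,0]
After op 7 (-): stack=[270] mem=[0,9,0,0]
After op 8 (push 9): stack=[270,9] mem=[0,9,0,0]
After op 9 (push 4): stack=[270,9,4] mem=[0,9,0,0]
After op 10 (swap): stack=[270,4,9] mem=[0,9,0,0]
After op 11 (+): stack=[270,13] mem=[0,9,0,0]
After op 12 (*): stack=[3510] mem=[0,9,0,0]
After op 13 (push 18): stack=[3510,18] mem=[0,9,0,0]
After op 14 (+): stack=[3528] mem=[0,9,0,0]

[3528]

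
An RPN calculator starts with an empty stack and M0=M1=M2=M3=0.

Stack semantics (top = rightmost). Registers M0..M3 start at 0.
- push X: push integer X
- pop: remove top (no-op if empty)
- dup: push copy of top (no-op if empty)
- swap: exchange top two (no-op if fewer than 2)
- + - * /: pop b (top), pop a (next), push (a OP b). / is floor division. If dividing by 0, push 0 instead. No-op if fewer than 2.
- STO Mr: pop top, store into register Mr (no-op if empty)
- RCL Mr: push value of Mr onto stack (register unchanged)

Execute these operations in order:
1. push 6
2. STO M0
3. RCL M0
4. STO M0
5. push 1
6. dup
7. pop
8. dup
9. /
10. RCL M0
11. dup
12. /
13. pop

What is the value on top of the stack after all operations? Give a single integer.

After op 1 (push 6): stack=[6] mem=[0,0,0,0]
After op 2 (STO M0): stack=[empty] mem=[6,0,0,0]
After op 3 (RCL M0): stack=[6] mem=[6,0,0,0]
After op 4 (STO M0): stack=[empty] mem=[6,0,0,0]
After op 5 (push 1): stack=[1] mem=[6,0,0,0]
After op 6 (dup): stack=[1,1] mem=[6,0,0,0]
After op 7 (pop): stack=[1] mem=[6,0,0,0]
After op 8 (dup): stack=[1,1] mem=[6,0,0,0]
After op 9 (/): stack=[1] mem=[6,0,0,0]
After op 10 (RCL M0): stack=[1,6] mem=[6,0,0,0]
After op 11 (dup): stack=[1,6,6] mem=[6,0,0,0]
After op 12 (/): stack=[1,1] mem=[6,0,0,0]
After op 13 (pop): stack=[1] mem=[6,0,0,0]

Answer: 1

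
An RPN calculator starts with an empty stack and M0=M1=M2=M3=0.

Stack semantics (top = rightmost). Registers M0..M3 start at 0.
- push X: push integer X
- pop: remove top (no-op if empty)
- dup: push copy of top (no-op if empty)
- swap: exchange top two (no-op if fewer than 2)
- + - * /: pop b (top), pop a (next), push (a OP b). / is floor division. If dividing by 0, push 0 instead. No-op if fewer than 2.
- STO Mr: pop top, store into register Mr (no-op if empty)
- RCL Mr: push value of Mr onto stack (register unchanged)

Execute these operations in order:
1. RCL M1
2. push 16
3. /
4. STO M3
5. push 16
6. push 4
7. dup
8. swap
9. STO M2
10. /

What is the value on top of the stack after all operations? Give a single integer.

After op 1 (RCL M1): stack=[0] mem=[0,0,0,0]
After op 2 (push 16): stack=[0,16] mem=[0,0,0,0]
After op 3 (/): stack=[0] mem=[0,0,0,0]
After op 4 (STO M3): stack=[empty] mem=[0,0,0,0]
After op 5 (push 16): stack=[16] mem=[0,0,0,0]
After op 6 (push 4): stack=[16,4] mem=[0,0,0,0]
After op 7 (dup): stack=[16,4,4] mem=[0,0,0,0]
After op 8 (swap): stack=[16,4,4] mem=[0,0,0,0]
After op 9 (STO M2): stack=[16,4] mem=[0,0,4,0]
After op 10 (/): stack=[4] mem=[0,0,4,0]

Answer: 4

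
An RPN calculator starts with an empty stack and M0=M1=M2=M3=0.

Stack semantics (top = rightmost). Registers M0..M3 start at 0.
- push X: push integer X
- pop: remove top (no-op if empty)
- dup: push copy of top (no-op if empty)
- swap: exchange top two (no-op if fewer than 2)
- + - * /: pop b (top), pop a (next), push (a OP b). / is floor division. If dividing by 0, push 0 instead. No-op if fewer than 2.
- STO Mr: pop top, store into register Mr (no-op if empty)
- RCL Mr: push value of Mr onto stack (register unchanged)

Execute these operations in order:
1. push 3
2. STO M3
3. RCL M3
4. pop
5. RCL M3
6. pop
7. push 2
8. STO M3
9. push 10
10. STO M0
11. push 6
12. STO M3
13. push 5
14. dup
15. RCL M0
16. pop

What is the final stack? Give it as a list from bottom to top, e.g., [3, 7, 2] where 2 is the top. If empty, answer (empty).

After op 1 (push 3): stack=[3] mem=[0,0,0,0]
After op 2 (STO M3): stack=[empty] mem=[0,0,0,3]
After op 3 (RCL M3): stack=[3] mem=[0,0,0,3]
After op 4 (pop): stack=[empty] mem=[0,0,0,3]
After op 5 (RCL M3): stack=[3] mem=[0,0,0,3]
After op 6 (pop): stack=[empty] mem=[0,0,0,3]
After op 7 (push 2): stack=[2] mem=[0,0,0,3]
After op 8 (STO M3): stack=[empty] mem=[0,0,0,2]
After op 9 (push 10): stack=[10] mem=[0,0,0,2]
After op 10 (STO M0): stack=[empty] mem=[10,0,0,2]
After op 11 (push 6): stack=[6] mem=[10,0,0,2]
After op 12 (STO M3): stack=[empty] mem=[10,0,0,6]
After op 13 (push 5): stack=[5] mem=[10,0,0,6]
After op 14 (dup): stack=[5,5] mem=[10,0,0,6]
After op 15 (RCL M0): stack=[5,5,10] mem=[10,0,0,6]
After op 16 (pop): stack=[5,5] mem=[10,0,0,6]

Answer: [5, 5]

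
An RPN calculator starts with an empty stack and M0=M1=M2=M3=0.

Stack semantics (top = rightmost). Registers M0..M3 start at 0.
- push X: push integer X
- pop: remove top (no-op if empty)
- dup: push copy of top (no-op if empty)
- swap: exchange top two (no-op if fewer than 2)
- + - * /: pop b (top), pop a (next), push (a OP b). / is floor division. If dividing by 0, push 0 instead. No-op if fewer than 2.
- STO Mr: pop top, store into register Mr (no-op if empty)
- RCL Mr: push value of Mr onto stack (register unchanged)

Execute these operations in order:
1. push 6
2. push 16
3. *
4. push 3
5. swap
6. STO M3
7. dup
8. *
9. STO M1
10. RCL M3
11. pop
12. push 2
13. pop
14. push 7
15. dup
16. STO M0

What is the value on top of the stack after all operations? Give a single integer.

After op 1 (push 6): stack=[6] mem=[0,0,0,0]
After op 2 (push 16): stack=[6,16] mem=[0,0,0,0]
After op 3 (*): stack=[96] mem=[0,0,0,0]
After op 4 (push 3): stack=[96,3] mem=[0,0,0,0]
After op 5 (swap): stack=[3,96] mem=[0,0,0,0]
After op 6 (STO M3): stack=[3] mem=[0,0,0,96]
After op 7 (dup): stack=[3,3] mem=[0,0,0,96]
After op 8 (*): stack=[9] mem=[0,0,0,96]
After op 9 (STO M1): stack=[empty] mem=[0,9,0,96]
After op 10 (RCL M3): stack=[96] mem=[0,9,0,96]
After op 11 (pop): stack=[empty] mem=[0,9,0,96]
After op 12 (push 2): stack=[2] mem=[0,9,0,96]
After op 13 (pop): stack=[empty] mem=[0,9,0,96]
After op 14 (push 7): stack=[7] mem=[0,9,0,96]
After op 15 (dup): stack=[7,7] mem=[0,9,0,96]
After op 16 (STO M0): stack=[7] mem=[7,9,0,96]

Answer: 7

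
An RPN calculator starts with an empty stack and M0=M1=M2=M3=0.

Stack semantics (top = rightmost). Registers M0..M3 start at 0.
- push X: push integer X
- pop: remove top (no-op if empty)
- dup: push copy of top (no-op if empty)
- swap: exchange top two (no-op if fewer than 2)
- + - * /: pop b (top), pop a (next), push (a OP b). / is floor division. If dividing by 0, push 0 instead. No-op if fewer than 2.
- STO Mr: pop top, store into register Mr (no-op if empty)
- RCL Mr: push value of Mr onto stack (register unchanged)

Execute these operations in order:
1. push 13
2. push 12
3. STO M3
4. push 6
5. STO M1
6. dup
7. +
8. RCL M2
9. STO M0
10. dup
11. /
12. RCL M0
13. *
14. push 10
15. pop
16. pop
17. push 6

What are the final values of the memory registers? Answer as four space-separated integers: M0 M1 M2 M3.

After op 1 (push 13): stack=[13] mem=[0,0,0,0]
After op 2 (push 12): stack=[13,12] mem=[0,0,0,0]
After op 3 (STO M3): stack=[13] mem=[0,0,0,12]
After op 4 (push 6): stack=[13,6] mem=[0,0,0,12]
After op 5 (STO M1): stack=[13] mem=[0,6,0,12]
After op 6 (dup): stack=[13,13] mem=[0,6,0,12]
After op 7 (+): stack=[26] mem=[0,6,0,12]
After op 8 (RCL M2): stack=[26,0] mem=[0,6,0,12]
After op 9 (STO M0): stack=[26] mem=[0,6,0,12]
After op 10 (dup): stack=[26,26] mem=[0,6,0,12]
After op 11 (/): stack=[1] mem=[0,6,0,12]
After op 12 (RCL M0): stack=[1,0] mem=[0,6,0,12]
After op 13 (*): stack=[0] mem=[0,6,0,12]
After op 14 (push 10): stack=[0,10] mem=[0,6,0,12]
After op 15 (pop): stack=[0] mem=[0,6,0,12]
After op 16 (pop): stack=[empty] mem=[0,6,0,12]
After op 17 (push 6): stack=[6] mem=[0,6,0,12]

Answer: 0 6 0 12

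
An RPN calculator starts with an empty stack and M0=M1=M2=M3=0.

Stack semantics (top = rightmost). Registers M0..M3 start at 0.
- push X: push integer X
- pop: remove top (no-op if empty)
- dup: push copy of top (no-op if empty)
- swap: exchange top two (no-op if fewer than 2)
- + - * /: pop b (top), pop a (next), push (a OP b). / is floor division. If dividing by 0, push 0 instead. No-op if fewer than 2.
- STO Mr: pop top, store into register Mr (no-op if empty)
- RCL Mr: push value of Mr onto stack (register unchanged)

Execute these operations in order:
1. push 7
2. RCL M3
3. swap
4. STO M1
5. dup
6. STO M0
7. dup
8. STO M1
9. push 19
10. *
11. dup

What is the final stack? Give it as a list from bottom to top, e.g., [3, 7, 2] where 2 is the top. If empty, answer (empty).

After op 1 (push 7): stack=[7] mem=[0,0,0,0]
After op 2 (RCL M3): stack=[7,0] mem=[0,0,0,0]
After op 3 (swap): stack=[0,7] mem=[0,0,0,0]
After op 4 (STO M1): stack=[0] mem=[0,7,0,0]
After op 5 (dup): stack=[0,0] mem=[0,7,0,0]
After op 6 (STO M0): stack=[0] mem=[0,7,0,0]
After op 7 (dup): stack=[0,0] mem=[0,7,0,0]
After op 8 (STO M1): stack=[0] mem=[0,0,0,0]
After op 9 (push 19): stack=[0,19] mem=[0,0,0,0]
After op 10 (*): stack=[0] mem=[0,0,0,0]
After op 11 (dup): stack=[0,0] mem=[0,0,0,0]

Answer: [0, 0]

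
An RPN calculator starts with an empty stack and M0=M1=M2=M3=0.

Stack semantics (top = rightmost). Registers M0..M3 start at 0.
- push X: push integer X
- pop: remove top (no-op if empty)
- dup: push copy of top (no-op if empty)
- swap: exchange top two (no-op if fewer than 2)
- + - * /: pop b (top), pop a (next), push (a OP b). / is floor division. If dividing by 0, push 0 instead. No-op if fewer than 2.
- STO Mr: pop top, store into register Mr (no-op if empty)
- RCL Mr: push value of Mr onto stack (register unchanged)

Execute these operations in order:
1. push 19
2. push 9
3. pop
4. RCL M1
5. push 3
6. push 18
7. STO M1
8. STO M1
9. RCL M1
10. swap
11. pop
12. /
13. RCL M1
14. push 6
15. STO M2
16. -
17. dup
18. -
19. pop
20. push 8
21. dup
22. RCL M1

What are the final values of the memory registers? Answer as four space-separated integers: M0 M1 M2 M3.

Answer: 0 3 6 0

Derivation:
After op 1 (push 19): stack=[19] mem=[0,0,0,0]
After op 2 (push 9): stack=[19,9] mem=[0,0,0,0]
After op 3 (pop): stack=[19] mem=[0,0,0,0]
After op 4 (RCL M1): stack=[19,0] mem=[0,0,0,0]
After op 5 (push 3): stack=[19,0,3] mem=[0,0,0,0]
After op 6 (push 18): stack=[19,0,3,18] mem=[0,0,0,0]
After op 7 (STO M1): stack=[19,0,3] mem=[0,18,0,0]
After op 8 (STO M1): stack=[19,0] mem=[0,3,0,0]
After op 9 (RCL M1): stack=[19,0,3] mem=[0,3,0,0]
After op 10 (swap): stack=[19,3,0] mem=[0,3,0,0]
After op 11 (pop): stack=[19,3] mem=[0,3,0,0]
After op 12 (/): stack=[6] mem=[0,3,0,0]
After op 13 (RCL M1): stack=[6,3] mem=[0,3,0,0]
After op 14 (push 6): stack=[6,3,6] mem=[0,3,0,0]
After op 15 (STO M2): stack=[6,3] mem=[0,3,6,0]
After op 16 (-): stack=[3] mem=[0,3,6,0]
After op 17 (dup): stack=[3,3] mem=[0,3,6,0]
After op 18 (-): stack=[0] mem=[0,3,6,0]
After op 19 (pop): stack=[empty] mem=[0,3,6,0]
After op 20 (push 8): stack=[8] mem=[0,3,6,0]
After op 21 (dup): stack=[8,8] mem=[0,3,6,0]
After op 22 (RCL M1): stack=[8,8,3] mem=[0,3,6,0]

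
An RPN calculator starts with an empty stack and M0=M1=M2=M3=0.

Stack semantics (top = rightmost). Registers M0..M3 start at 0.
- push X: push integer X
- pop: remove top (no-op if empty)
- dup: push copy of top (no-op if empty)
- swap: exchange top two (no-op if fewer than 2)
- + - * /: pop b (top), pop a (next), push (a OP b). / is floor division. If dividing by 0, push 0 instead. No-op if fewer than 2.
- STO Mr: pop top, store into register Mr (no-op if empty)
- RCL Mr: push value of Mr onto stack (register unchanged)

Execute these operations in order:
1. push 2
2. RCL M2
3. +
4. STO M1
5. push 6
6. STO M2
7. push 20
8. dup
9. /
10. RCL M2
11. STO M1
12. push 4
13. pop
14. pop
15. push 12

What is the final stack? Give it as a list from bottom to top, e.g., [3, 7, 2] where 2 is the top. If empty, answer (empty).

After op 1 (push 2): stack=[2] mem=[0,0,0,0]
After op 2 (RCL M2): stack=[2,0] mem=[0,0,0,0]
After op 3 (+): stack=[2] mem=[0,0,0,0]
After op 4 (STO M1): stack=[empty] mem=[0,2,0,0]
After op 5 (push 6): stack=[6] mem=[0,2,0,0]
After op 6 (STO M2): stack=[empty] mem=[0,2,6,0]
After op 7 (push 20): stack=[20] mem=[0,2,6,0]
After op 8 (dup): stack=[20,20] mem=[0,2,6,0]
After op 9 (/): stack=[1] mem=[0,2,6,0]
After op 10 (RCL M2): stack=[1,6] mem=[0,2,6,0]
After op 11 (STO M1): stack=[1] mem=[0,6,6,0]
After op 12 (push 4): stack=[1,4] mem=[0,6,6,0]
After op 13 (pop): stack=[1] mem=[0,6,6,0]
After op 14 (pop): stack=[empty] mem=[0,6,6,0]
After op 15 (push 12): stack=[12] mem=[0,6,6,0]

Answer: [12]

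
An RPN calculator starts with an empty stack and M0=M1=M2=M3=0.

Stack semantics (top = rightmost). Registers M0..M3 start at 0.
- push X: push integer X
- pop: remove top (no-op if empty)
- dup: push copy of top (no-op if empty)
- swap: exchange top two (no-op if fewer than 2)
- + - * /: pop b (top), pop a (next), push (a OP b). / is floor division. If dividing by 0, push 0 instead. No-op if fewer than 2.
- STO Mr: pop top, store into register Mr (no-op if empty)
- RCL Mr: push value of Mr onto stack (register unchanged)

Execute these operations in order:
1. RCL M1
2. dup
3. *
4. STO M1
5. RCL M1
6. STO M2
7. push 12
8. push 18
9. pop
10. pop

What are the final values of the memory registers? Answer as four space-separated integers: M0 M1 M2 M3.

Answer: 0 0 0 0

Derivation:
After op 1 (RCL M1): stack=[0] mem=[0,0,0,0]
After op 2 (dup): stack=[0,0] mem=[0,0,0,0]
After op 3 (*): stack=[0] mem=[0,0,0,0]
After op 4 (STO M1): stack=[empty] mem=[0,0,0,0]
After op 5 (RCL M1): stack=[0] mem=[0,0,0,0]
After op 6 (STO M2): stack=[empty] mem=[0,0,0,0]
After op 7 (push 12): stack=[12] mem=[0,0,0,0]
After op 8 (push 18): stack=[12,18] mem=[0,0,0,0]
After op 9 (pop): stack=[12] mem=[0,0,0,0]
After op 10 (pop): stack=[empty] mem=[0,0,0,0]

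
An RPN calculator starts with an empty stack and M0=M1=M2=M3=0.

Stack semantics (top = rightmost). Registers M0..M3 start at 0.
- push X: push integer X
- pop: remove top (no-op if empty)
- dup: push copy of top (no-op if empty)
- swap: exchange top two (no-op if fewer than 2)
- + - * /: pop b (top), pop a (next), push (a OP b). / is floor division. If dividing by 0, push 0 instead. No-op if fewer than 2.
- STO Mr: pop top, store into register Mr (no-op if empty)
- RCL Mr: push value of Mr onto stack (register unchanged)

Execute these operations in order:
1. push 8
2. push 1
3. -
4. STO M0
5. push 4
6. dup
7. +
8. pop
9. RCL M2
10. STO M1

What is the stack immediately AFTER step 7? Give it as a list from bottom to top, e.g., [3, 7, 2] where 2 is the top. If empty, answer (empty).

After op 1 (push 8): stack=[8] mem=[0,0,0,0]
After op 2 (push 1): stack=[8,1] mem=[0,0,0,0]
After op 3 (-): stack=[7] mem=[0,0,0,0]
After op 4 (STO M0): stack=[empty] mem=[7,0,0,0]
After op 5 (push 4): stack=[4] mem=[7,0,0,0]
After op 6 (dup): stack=[4,4] mem=[7,0,0,0]
After op 7 (+): stack=[8] mem=[7,0,0,0]

[8]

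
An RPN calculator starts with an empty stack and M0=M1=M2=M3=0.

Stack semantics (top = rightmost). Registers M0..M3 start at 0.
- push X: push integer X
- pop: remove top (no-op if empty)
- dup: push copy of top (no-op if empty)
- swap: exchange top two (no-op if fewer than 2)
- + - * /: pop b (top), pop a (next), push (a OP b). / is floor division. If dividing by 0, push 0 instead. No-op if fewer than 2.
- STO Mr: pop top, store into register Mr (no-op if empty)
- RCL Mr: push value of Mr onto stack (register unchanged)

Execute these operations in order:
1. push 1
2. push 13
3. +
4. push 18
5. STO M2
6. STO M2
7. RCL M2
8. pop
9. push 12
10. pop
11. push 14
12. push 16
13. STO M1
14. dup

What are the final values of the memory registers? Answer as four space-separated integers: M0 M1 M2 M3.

After op 1 (push 1): stack=[1] mem=[0,0,0,0]
After op 2 (push 13): stack=[1,13] mem=[0,0,0,0]
After op 3 (+): stack=[14] mem=[0,0,0,0]
After op 4 (push 18): stack=[14,18] mem=[0,0,0,0]
After op 5 (STO M2): stack=[14] mem=[0,0,18,0]
After op 6 (STO M2): stack=[empty] mem=[0,0,14,0]
After op 7 (RCL M2): stack=[14] mem=[0,0,14,0]
After op 8 (pop): stack=[empty] mem=[0,0,14,0]
After op 9 (push 12): stack=[12] mem=[0,0,14,0]
After op 10 (pop): stack=[empty] mem=[0,0,14,0]
After op 11 (push 14): stack=[14] mem=[0,0,14,0]
After op 12 (push 16): stack=[14,16] mem=[0,0,14,0]
After op 13 (STO M1): stack=[14] mem=[0,16,14,0]
After op 14 (dup): stack=[14,14] mem=[0,16,14,0]

Answer: 0 16 14 0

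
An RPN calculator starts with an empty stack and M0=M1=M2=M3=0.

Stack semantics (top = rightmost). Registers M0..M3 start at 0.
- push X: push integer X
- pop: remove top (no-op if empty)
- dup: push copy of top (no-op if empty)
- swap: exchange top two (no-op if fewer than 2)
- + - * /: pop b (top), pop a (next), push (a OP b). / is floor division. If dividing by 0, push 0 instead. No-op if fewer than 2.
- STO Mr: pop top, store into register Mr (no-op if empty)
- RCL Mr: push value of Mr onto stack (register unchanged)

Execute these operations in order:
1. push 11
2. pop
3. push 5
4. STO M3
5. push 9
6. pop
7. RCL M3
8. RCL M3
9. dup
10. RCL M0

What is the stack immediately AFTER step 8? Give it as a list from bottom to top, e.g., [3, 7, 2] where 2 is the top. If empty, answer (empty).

After op 1 (push 11): stack=[11] mem=[0,0,0,0]
After op 2 (pop): stack=[empty] mem=[0,0,0,0]
After op 3 (push 5): stack=[5] mem=[0,0,0,0]
After op 4 (STO M3): stack=[empty] mem=[0,0,0,5]
After op 5 (push 9): stack=[9] mem=[0,0,0,5]
After op 6 (pop): stack=[empty] mem=[0,0,0,5]
After op 7 (RCL M3): stack=[5] mem=[0,0,0,5]
After op 8 (RCL M3): stack=[5,5] mem=[0,0,0,5]

[5, 5]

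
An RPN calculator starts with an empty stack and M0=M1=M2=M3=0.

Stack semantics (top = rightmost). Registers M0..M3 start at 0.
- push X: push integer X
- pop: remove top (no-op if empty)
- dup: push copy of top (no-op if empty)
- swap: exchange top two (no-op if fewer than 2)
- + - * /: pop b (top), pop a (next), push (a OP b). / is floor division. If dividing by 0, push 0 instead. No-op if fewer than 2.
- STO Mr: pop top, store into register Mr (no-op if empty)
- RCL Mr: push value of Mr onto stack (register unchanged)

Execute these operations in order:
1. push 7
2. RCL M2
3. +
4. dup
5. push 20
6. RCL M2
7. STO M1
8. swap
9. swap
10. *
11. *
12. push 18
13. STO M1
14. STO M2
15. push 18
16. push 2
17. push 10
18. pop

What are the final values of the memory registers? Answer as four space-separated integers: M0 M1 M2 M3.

Answer: 0 18 980 0

Derivation:
After op 1 (push 7): stack=[7] mem=[0,0,0,0]
After op 2 (RCL M2): stack=[7,0] mem=[0,0,0,0]
After op 3 (+): stack=[7] mem=[0,0,0,0]
After op 4 (dup): stack=[7,7] mem=[0,0,0,0]
After op 5 (push 20): stack=[7,7,20] mem=[0,0,0,0]
After op 6 (RCL M2): stack=[7,7,20,0] mem=[0,0,0,0]
After op 7 (STO M1): stack=[7,7,20] mem=[0,0,0,0]
After op 8 (swap): stack=[7,20,7] mem=[0,0,0,0]
After op 9 (swap): stack=[7,7,20] mem=[0,0,0,0]
After op 10 (*): stack=[7,140] mem=[0,0,0,0]
After op 11 (*): stack=[980] mem=[0,0,0,0]
After op 12 (push 18): stack=[980,18] mem=[0,0,0,0]
After op 13 (STO M1): stack=[980] mem=[0,18,0,0]
After op 14 (STO M2): stack=[empty] mem=[0,18,980,0]
After op 15 (push 18): stack=[18] mem=[0,18,980,0]
After op 16 (push 2): stack=[18,2] mem=[0,18,980,0]
After op 17 (push 10): stack=[18,2,10] mem=[0,18,980,0]
After op 18 (pop): stack=[18,2] mem=[0,18,980,0]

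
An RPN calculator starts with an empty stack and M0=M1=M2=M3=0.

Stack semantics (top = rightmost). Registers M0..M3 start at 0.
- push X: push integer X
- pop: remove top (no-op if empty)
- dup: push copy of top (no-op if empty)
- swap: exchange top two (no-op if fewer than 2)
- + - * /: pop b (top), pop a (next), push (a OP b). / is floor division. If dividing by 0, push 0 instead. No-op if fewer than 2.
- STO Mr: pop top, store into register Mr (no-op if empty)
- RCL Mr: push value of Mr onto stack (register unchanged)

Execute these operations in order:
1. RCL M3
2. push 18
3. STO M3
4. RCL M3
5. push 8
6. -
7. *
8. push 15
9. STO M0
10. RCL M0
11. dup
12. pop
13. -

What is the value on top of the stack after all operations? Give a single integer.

After op 1 (RCL M3): stack=[0] mem=[0,0,0,0]
After op 2 (push 18): stack=[0,18] mem=[0,0,0,0]
After op 3 (STO M3): stack=[0] mem=[0,0,0,18]
After op 4 (RCL M3): stack=[0,18] mem=[0,0,0,18]
After op 5 (push 8): stack=[0,18,8] mem=[0,0,0,18]
After op 6 (-): stack=[0,10] mem=[0,0,0,18]
After op 7 (*): stack=[0] mem=[0,0,0,18]
After op 8 (push 15): stack=[0,15] mem=[0,0,0,18]
After op 9 (STO M0): stack=[0] mem=[15,0,0,18]
After op 10 (RCL M0): stack=[0,15] mem=[15,0,0,18]
After op 11 (dup): stack=[0,15,15] mem=[15,0,0,18]
After op 12 (pop): stack=[0,15] mem=[15,0,0,18]
After op 13 (-): stack=[-15] mem=[15,0,0,18]

Answer: -15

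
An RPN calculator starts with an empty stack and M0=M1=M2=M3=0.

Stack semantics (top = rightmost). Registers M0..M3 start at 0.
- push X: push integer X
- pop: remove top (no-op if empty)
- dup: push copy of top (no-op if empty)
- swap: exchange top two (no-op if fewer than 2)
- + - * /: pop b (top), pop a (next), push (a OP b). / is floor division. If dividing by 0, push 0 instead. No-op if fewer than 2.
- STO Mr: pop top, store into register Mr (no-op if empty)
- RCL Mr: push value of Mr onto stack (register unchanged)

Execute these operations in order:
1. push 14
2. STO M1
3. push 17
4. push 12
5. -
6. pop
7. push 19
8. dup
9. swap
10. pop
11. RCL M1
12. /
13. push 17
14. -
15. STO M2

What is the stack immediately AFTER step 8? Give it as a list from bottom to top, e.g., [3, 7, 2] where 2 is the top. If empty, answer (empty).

After op 1 (push 14): stack=[14] mem=[0,0,0,0]
After op 2 (STO M1): stack=[empty] mem=[0,14,0,0]
After op 3 (push 17): stack=[17] mem=[0,14,0,0]
After op 4 (push 12): stack=[17,12] mem=[0,14,0,0]
After op 5 (-): stack=[5] mem=[0,14,0,0]
After op 6 (pop): stack=[empty] mem=[0,14,0,0]
After op 7 (push 19): stack=[19] mem=[0,14,0,0]
After op 8 (dup): stack=[19,19] mem=[0,14,0,0]

[19, 19]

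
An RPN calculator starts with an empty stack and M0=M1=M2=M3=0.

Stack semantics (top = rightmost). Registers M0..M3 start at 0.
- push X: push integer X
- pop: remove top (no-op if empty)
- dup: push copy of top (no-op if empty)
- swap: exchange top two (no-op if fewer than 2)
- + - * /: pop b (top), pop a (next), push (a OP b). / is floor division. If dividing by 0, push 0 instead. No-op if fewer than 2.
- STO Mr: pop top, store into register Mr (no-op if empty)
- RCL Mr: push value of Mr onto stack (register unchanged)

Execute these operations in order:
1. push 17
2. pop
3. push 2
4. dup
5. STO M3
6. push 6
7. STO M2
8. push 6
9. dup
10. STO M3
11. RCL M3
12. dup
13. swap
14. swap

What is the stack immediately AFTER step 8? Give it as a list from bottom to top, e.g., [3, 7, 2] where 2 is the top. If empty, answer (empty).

After op 1 (push 17): stack=[17] mem=[0,0,0,0]
After op 2 (pop): stack=[empty] mem=[0,0,0,0]
After op 3 (push 2): stack=[2] mem=[0,0,0,0]
After op 4 (dup): stack=[2,2] mem=[0,0,0,0]
After op 5 (STO M3): stack=[2] mem=[0,0,0,2]
After op 6 (push 6): stack=[2,6] mem=[0,0,0,2]
After op 7 (STO M2): stack=[2] mem=[0,0,6,2]
After op 8 (push 6): stack=[2,6] mem=[0,0,6,2]

[2, 6]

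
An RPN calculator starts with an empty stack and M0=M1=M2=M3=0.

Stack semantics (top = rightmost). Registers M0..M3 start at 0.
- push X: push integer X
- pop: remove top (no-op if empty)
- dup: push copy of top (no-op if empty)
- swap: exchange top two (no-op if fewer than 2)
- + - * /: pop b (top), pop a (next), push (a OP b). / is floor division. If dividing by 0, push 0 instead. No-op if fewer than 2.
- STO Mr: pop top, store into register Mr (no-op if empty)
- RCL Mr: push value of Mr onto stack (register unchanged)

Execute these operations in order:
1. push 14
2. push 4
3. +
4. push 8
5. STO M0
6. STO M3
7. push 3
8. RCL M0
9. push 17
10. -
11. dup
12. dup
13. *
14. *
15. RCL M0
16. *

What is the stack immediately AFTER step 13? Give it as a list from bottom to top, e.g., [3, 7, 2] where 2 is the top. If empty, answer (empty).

After op 1 (push 14): stack=[14] mem=[0,0,0,0]
After op 2 (push 4): stack=[14,4] mem=[0,0,0,0]
After op 3 (+): stack=[18] mem=[0,0,0,0]
After op 4 (push 8): stack=[18,8] mem=[0,0,0,0]
After op 5 (STO M0): stack=[18] mem=[8,0,0,0]
After op 6 (STO M3): stack=[empty] mem=[8,0,0,18]
After op 7 (push 3): stack=[3] mem=[8,0,0,18]
After op 8 (RCL M0): stack=[3,8] mem=[8,0,0,18]
After op 9 (push 17): stack=[3,8,17] mem=[8,0,0,18]
After op 10 (-): stack=[3,-9] mem=[8,0,0,18]
After op 11 (dup): stack=[3,-9,-9] mem=[8,0,0,18]
After op 12 (dup): stack=[3,-9,-9,-9] mem=[8,0,0,18]
After op 13 (*): stack=[3,-9,81] mem=[8,0,0,18]

[3, -9, 81]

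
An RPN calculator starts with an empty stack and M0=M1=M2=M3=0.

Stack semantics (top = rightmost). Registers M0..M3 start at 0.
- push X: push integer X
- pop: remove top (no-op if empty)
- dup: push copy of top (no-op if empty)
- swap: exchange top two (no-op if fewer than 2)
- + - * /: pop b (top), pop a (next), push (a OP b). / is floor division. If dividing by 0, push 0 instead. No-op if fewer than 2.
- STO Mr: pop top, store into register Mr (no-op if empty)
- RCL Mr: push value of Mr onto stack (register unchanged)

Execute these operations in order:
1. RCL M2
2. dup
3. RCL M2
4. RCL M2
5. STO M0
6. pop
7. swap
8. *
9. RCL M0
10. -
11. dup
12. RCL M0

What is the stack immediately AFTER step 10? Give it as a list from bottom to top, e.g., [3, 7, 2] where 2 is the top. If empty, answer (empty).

After op 1 (RCL M2): stack=[0] mem=[0,0,0,0]
After op 2 (dup): stack=[0,0] mem=[0,0,0,0]
After op 3 (RCL M2): stack=[0,0,0] mem=[0,0,0,0]
After op 4 (RCL M2): stack=[0,0,0,0] mem=[0,0,0,0]
After op 5 (STO M0): stack=[0,0,0] mem=[0,0,0,0]
After op 6 (pop): stack=[0,0] mem=[0,0,0,0]
After op 7 (swap): stack=[0,0] mem=[0,0,0,0]
After op 8 (*): stack=[0] mem=[0,0,0,0]
After op 9 (RCL M0): stack=[0,0] mem=[0,0,0,0]
After op 10 (-): stack=[0] mem=[0,0,0,0]

[0]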